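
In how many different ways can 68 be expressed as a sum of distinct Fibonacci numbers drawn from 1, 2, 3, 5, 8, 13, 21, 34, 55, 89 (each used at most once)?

Starting from the Zeckendorf form and repeatedly splitting a term F_k into F_{k−1} + F_{k−2} (when neither is already used) reaches every representation.
68 = 55+13 = 55+8+5 = 34+21+13 = 55+8+3+2 = 34+21+8+5 = … (1 more), for 6 in all.

6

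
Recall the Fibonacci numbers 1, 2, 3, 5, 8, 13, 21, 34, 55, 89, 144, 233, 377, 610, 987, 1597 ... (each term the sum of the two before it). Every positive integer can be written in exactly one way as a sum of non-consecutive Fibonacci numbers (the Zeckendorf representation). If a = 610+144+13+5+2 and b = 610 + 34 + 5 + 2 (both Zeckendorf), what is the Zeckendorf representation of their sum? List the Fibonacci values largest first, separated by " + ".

987 + 377 + 55 + 5 + 1

The two numbers are 774 and 651, so their sum is 1425.
Repeatedly subtract the largest Fibonacci number that fits:
subtract 987 from 1425: 438 remains
subtract 377 from 438: 61 remains
subtract 55 from 61: 6 remains
subtract 5 from 6: 1 remains
subtract 1 from 1: 0 remains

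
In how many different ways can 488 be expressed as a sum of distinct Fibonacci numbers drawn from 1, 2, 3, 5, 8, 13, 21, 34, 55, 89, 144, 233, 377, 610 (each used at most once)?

488 = 377+89+21+1 = 377+89+13+8+1 = 377+55+34+21+1 = 233+144+89+21+1 = 377+89+13+5+3+1 = … (7 more), for 12 in all.

12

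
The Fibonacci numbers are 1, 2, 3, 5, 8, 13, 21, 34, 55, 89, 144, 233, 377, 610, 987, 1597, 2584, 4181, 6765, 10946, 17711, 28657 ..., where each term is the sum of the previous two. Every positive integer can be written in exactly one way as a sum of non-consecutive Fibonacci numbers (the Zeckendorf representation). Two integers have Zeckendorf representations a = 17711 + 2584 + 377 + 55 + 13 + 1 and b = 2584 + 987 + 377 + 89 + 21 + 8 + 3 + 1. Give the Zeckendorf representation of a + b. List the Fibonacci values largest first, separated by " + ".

The two numbers are 20741 and 4070, so their sum is 24811.
Greedily peel off the largest Fibonacci term at each step:
subtract 17711 from 24811: 7100 remains
subtract 6765 from 7100: 335 remains
subtract 233 from 335: 102 remains
subtract 89 from 102: 13 remains
subtract 13 from 13: 0 remains

17711 + 6765 + 233 + 89 + 13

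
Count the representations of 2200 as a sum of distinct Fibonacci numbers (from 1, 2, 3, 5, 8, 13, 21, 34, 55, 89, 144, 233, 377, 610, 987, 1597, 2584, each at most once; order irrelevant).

20

Each representation comes from the Zeckendorf form by replacing some F_k with F_{k−1} + F_{k−2} where possible.
2200 = 1597+377+144+55+21+5+1 = 1597+377+144+55+21+3+2+1 = 1597+377+144+55+13+8+5+1 = 987+610+377+144+55+21+5+1 = … (16 more), for 20 in all.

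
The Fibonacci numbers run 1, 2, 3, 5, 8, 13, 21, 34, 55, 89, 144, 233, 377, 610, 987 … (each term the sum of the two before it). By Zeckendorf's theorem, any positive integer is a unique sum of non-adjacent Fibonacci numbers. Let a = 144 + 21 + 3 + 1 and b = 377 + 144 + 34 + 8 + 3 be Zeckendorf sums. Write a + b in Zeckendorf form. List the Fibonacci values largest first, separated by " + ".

610 + 89 + 34 + 2

The two numbers are 169 and 566, so their sum is 735.
Greedy algorithm:
take 610 (≤ 735); 735 − 610 = 125
take 89 (≤ 125); 125 − 89 = 36
take 34 (≤ 36); 36 − 34 = 2
take 2 (≤ 2); 2 − 2 = 0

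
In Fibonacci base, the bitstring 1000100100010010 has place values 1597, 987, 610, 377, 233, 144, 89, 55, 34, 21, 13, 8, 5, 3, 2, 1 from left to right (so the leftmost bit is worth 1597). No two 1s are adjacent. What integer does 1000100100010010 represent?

1895

Summing the place values of the 1 bits: 1597 + 233 + 55 + 8 + 2 = 1895.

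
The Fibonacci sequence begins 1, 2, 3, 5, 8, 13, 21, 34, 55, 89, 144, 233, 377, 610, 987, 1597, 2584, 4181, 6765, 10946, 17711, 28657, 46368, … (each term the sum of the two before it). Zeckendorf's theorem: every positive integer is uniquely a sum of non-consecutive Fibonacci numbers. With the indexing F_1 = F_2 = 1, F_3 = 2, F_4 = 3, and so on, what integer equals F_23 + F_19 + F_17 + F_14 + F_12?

34956

F_23 + F_19 + F_17 + F_14 + F_12 = 28657 + 4181 + 1597 + 377 + 144 = 34956.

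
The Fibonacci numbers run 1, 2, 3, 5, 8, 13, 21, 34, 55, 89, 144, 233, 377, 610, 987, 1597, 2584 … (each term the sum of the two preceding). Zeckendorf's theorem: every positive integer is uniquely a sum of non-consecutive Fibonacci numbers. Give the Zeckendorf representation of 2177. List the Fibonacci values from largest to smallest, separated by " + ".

largest Fibonacci ≤ 2177 is 1597; 2177 − 1597 = 580
largest Fibonacci ≤ 580 is 377; 580 − 377 = 203
largest Fibonacci ≤ 203 is 144; 203 − 144 = 59
largest Fibonacci ≤ 59 is 55; 59 − 55 = 4
largest Fibonacci ≤ 4 is 3; 4 − 3 = 1
largest Fibonacci ≤ 1 is 1; 1 − 1 = 0
So 2177 = 1597 + 377 + 144 + 55 + 3 + 1, with no two terms consecutive in the sequence.

1597 + 377 + 144 + 55 + 3 + 1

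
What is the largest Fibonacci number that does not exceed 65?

55 ≤ 65 < 89, so the largest Fibonacci number not exceeding 65 is 55.

55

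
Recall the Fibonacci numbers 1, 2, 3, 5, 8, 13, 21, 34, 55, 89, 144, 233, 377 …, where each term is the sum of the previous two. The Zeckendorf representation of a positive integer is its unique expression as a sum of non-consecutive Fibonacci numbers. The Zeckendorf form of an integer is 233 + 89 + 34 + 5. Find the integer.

361

233 + 89 + 34 + 5 = 361.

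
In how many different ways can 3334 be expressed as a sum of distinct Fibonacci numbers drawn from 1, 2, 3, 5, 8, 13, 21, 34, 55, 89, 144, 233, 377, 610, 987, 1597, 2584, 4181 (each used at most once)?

18

Each representation comes from the Zeckendorf form by replacing some F_k with F_{k−1} + F_{k−2} where possible.
3334 = 2584+610+89+34+13+3+1 = 2584+610+89+34+8+5+3+1 = 2584+377+233+89+34+13+3+1 = 1597+987+610+89+34+13+3+1 = … (14 more), for 18 in all.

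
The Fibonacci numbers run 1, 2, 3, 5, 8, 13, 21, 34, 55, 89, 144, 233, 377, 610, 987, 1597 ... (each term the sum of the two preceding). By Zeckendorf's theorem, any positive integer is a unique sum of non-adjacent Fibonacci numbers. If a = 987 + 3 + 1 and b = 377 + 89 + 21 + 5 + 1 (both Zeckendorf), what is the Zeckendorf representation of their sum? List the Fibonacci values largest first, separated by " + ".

987 + 377 + 89 + 21 + 8 + 2

The two numbers are 991 and 493, so their sum is 1484.
Greedily peel off the largest Fibonacci term at each step:
take 987 (≤ 1484); 1484 − 987 = 497
take 377 (≤ 497); 497 − 377 = 120
take 89 (≤ 120); 120 − 89 = 31
take 21 (≤ 31); 31 − 21 = 10
take 8 (≤ 10); 10 − 8 = 2
take 2 (≤ 2); 2 − 2 = 0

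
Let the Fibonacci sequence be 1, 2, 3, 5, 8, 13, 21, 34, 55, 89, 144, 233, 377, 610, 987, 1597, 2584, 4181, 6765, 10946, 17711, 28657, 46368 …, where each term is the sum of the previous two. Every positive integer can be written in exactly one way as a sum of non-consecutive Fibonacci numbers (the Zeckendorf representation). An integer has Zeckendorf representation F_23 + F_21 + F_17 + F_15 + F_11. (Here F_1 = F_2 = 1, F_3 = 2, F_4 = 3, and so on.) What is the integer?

F_23 + F_21 + F_17 + F_15 + F_11 = 28657 + 10946 + 1597 + 610 + 89 = 41899.

41899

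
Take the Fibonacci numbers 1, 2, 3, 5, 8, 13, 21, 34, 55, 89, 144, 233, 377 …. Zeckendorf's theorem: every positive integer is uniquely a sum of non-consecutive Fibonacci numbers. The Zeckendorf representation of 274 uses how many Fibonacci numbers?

Repeatedly subtract the largest Fibonacci number that fits:
233 ≤ 274 < 377, so take 233; remainder 41
34 ≤ 41 < 55, so take 34; remainder 7
5 ≤ 7 < 8, so take 5; remainder 2
2 ≤ 2 < 3, so take 2; remainder 0
274 = 233 + 34 + 5 + 2, which has 4 terms.

4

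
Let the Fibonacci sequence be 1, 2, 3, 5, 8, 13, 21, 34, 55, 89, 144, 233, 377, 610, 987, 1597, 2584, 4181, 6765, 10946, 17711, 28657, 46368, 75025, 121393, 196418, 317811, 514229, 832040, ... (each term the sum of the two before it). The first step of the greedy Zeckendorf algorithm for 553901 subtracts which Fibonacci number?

514229 ≤ 553901 < 832040, so the largest Fibonacci number not exceeding 553901 is 514229.

514229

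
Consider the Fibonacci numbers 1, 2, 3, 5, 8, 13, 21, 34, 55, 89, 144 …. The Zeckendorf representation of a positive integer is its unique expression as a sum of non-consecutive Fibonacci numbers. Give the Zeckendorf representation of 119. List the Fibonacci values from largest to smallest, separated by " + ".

Greedy algorithm:
119 − 89 = 30
30 − 21 = 9
9 − 8 = 1
1 − 1 = 0
So 119 = 89 + 21 + 8 + 1, with no two terms consecutive in the sequence.

89 + 21 + 8 + 1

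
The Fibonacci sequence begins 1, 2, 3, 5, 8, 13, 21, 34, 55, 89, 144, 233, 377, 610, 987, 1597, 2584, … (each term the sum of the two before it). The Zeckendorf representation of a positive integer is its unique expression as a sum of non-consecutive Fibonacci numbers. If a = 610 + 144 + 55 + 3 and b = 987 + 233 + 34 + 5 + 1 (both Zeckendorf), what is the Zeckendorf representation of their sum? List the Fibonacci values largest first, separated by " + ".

The two numbers are 812 and 1260, so their sum is 2072.
Repeatedly subtract the largest Fibonacci number that fits:
2072 − 1597 = 475
475 − 377 = 98
98 − 89 = 9
9 − 8 = 1
1 − 1 = 0

1597 + 377 + 89 + 8 + 1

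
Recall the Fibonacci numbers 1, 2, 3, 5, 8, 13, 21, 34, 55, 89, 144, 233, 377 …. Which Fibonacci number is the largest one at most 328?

233 ≤ 328 < 377, so the largest Fibonacci number not exceeding 328 is 233.

233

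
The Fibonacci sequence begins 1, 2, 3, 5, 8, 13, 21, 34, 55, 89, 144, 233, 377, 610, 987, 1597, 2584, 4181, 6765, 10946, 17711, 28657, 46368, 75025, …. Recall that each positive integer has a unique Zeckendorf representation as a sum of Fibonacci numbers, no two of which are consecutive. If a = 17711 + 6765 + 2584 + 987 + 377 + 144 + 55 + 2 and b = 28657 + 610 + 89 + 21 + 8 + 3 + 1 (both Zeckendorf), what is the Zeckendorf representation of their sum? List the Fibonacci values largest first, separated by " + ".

The two numbers are 28625 and 29389, so their sum is 58014.
Greedy algorithm:
58014 − 46368 = 11646
11646 − 10946 = 700
700 − 610 = 90
90 − 89 = 1
1 − 1 = 0

46368 + 10946 + 610 + 89 + 1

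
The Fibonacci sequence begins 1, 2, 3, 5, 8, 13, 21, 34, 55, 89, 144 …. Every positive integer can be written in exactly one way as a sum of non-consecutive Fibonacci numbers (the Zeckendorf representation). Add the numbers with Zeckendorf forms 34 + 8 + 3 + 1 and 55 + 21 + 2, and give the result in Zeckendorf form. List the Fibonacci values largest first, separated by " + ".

The two numbers are 46 and 78, so their sum is 124.
Repeatedly subtract the largest Fibonacci number that fits:
124 − 89 = 35
35 − 34 = 1
1 − 1 = 0

89 + 34 + 1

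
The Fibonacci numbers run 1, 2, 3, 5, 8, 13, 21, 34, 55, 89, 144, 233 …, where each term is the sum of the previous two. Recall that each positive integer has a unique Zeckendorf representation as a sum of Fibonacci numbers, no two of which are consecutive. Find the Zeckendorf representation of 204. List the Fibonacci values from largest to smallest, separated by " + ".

144 ≤ 204 < 233, so take 144; remainder 60
55 ≤ 60 < 89, so take 55; remainder 5
5 ≤ 5 < 8, so take 5; remainder 0
So 204 = 144 + 55 + 5, with no two terms consecutive in the sequence.

144 + 55 + 5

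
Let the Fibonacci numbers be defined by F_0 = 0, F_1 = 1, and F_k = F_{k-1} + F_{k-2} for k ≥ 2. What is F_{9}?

F_{2} = F_{1} + F_{0} = 1 + 0 = 1
F_{3} = F_{2} + F_{1} = 1 + 1 = 2
F_{4} = F_{3} + F_{2} = 2 + 1 = 3
F_{5} = F_{4} + F_{3} = 3 + 2 = 5
F_{6} = F_{5} + F_{4} = 5 + 3 = 8
F_{7} = F_{6} + F_{5} = 8 + 5 = 13
F_{8} = F_{7} + F_{6} = 13 + 8 = 21
F_{9} = F_{8} + F_{7} = 21 + 13 = 34

34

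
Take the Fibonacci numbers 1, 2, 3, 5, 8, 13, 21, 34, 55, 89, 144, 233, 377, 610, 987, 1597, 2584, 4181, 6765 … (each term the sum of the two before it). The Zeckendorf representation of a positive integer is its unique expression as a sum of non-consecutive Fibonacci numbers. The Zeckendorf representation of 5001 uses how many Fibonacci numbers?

6

Greedily peel off the largest Fibonacci term at each step:
5001: greatest Fibonacci not exceeding it is 4181, leaving 820
820: greatest Fibonacci not exceeding it is 610, leaving 210
210: greatest Fibonacci not exceeding it is 144, leaving 66
66: greatest Fibonacci not exceeding it is 55, leaving 11
11: greatest Fibonacci not exceeding it is 8, leaving 3
3: greatest Fibonacci not exceeding it is 3, leaving 0
5001 = 4181 + 610 + 144 + 55 + 8 + 3, which has 6 terms.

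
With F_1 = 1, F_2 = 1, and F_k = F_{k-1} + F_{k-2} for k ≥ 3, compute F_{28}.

Iterating the recurrence up to F_{20} = 6765 and F_{19} = 4181:
F_{21} = F_{20} + F_{19} = 6765 + 4181 = 10946
F_{22} = F_{21} + F_{20} = 10946 + 6765 = 17711
F_{23} = F_{22} + F_{21} = 17711 + 10946 = 28657
F_{24} = F_{23} + F_{22} = 28657 + 17711 = 46368
F_{25} = F_{24} + F_{23} = 46368 + 28657 = 75025
F_{26} = F_{25} + F_{24} = 75025 + 46368 = 121393
F_{27} = F_{26} + F_{25} = 121393 + 75025 = 196418
F_{28} = F_{27} + F_{26} = 196418 + 121393 = 317811

317811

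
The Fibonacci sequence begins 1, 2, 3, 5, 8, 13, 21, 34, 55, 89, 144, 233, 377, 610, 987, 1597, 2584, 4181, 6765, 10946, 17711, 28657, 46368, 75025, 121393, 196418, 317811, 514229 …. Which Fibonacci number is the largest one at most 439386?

317811 ≤ 439386 < 514229, so the largest Fibonacci number not exceeding 439386 is 317811.

317811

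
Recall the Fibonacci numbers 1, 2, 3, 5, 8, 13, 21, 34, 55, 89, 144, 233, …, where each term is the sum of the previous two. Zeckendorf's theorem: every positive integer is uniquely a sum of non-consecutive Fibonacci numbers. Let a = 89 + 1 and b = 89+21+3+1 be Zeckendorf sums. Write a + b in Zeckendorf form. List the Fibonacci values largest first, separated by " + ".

The two numbers are 90 and 114, so their sum is 204.
Greedy algorithm:
204 − 144 = 60
60 − 55 = 5
5 − 5 = 0

144 + 55 + 5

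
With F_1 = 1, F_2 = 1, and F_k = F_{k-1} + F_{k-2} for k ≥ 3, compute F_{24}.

Iterating the recurrence up to F_{16} = 987 and F_{15} = 610:
F_{17} = F_{16} + F_{15} = 987 + 610 = 1597
F_{18} = F_{17} + F_{16} = 1597 + 987 = 2584
F_{19} = F_{18} + F_{17} = 2584 + 1597 = 4181
F_{20} = F_{19} + F_{18} = 4181 + 2584 = 6765
F_{21} = F_{20} + F_{19} = 6765 + 4181 = 10946
F_{22} = F_{21} + F_{20} = 10946 + 6765 = 17711
F_{23} = F_{22} + F_{21} = 17711 + 10946 = 28657
F_{24} = F_{23} + F_{22} = 28657 + 17711 = 46368

46368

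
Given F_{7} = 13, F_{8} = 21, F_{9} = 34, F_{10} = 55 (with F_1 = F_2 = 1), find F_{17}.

By the addition formula F_{m+n} = F_m F_{n+1} + F_{m−1} F_n with m=10, n=7: F_{17} = 55·21 + 34·13 = 1155 + 442 = 1597.

1597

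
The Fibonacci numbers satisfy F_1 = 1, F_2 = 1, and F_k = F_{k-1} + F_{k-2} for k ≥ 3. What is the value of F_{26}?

Iterating the recurrence up to F_{20} = 6765 and F_{19} = 4181:
F_{21} = F_{20} + F_{19} = 6765 + 4181 = 10946
F_{22} = F_{21} + F_{20} = 10946 + 6765 = 17711
F_{23} = F_{22} + F_{21} = 17711 + 10946 = 28657
F_{24} = F_{23} + F_{22} = 28657 + 17711 = 46368
F_{25} = F_{24} + F_{23} = 46368 + 28657 = 75025
F_{26} = F_{25} + F_{24} = 75025 + 46368 = 121393

121393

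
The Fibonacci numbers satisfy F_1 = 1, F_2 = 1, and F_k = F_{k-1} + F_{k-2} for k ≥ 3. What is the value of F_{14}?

Iterating the recurrence up to F_{9} = 34 and F_{8} = 21:
F_{10} = F_{9} + F_{8} = 34 + 21 = 55
F_{11} = F_{10} + F_{9} = 55 + 34 = 89
F_{12} = F_{11} + F_{10} = 89 + 55 = 144
F_{13} = F_{12} + F_{11} = 144 + 89 = 233
F_{14} = F_{13} + F_{12} = 233 + 144 = 377

377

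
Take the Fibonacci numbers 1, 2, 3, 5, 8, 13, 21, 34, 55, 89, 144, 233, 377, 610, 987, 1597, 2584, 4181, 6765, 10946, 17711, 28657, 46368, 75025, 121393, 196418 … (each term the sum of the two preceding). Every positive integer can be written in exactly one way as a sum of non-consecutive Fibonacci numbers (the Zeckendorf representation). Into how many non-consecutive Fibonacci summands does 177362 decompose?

Greedily peel off the largest Fibonacci term at each step:
largest Fibonacci ≤ 177362 is 121393; 177362 − 121393 = 55969
largest Fibonacci ≤ 55969 is 46368; 55969 − 46368 = 9601
largest Fibonacci ≤ 9601 is 6765; 9601 − 6765 = 2836
largest Fibonacci ≤ 2836 is 2584; 2836 − 2584 = 252
largest Fibonacci ≤ 252 is 233; 252 − 233 = 19
largest Fibonacci ≤ 19 is 13; 19 − 13 = 6
largest Fibonacci ≤ 6 is 5; 6 − 5 = 1
largest Fibonacci ≤ 1 is 1; 1 − 1 = 0
177362 = 121393 + 46368 + 6765 + 2584 + 233 + 13 + 5 + 1, which has 8 terms.

8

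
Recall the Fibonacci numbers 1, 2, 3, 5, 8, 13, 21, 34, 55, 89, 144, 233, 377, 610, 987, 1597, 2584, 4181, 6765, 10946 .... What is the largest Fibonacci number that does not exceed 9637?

6765 ≤ 9637 < 10946, so the largest Fibonacci number not exceeding 9637 is 6765.

6765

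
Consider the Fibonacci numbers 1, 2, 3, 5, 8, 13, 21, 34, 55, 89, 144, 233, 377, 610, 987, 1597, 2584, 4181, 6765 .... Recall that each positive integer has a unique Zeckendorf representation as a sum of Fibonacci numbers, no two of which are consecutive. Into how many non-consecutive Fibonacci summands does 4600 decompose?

4

Greedy algorithm:
subtract 4181 from 4600: 419 remains
subtract 377 from 419: 42 remains
subtract 34 from 42: 8 remains
subtract 8 from 8: 0 remains
4600 = 4181 + 377 + 34 + 8, which has 4 terms.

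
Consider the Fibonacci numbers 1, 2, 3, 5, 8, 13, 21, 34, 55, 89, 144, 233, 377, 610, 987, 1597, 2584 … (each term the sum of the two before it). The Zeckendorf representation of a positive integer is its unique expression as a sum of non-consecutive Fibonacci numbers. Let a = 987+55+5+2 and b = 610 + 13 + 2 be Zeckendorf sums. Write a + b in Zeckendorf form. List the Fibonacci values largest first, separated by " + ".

1597 + 55 + 21 + 1

The two numbers are 1049 and 625, so their sum is 1674.
1674 − 1597 = 77
77 − 55 = 22
22 − 21 = 1
1 − 1 = 0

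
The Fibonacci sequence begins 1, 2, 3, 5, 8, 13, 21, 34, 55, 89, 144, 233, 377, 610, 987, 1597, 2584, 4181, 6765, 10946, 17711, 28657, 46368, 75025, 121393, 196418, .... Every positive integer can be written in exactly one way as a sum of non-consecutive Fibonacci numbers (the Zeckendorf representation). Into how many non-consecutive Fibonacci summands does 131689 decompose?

Greedily peel off the largest Fibonacci term at each step:
take 121393 (≤ 131689); 131689 − 121393 = 10296
take 6765 (≤ 10296); 10296 − 6765 = 3531
take 2584 (≤ 3531); 3531 − 2584 = 947
take 610 (≤ 947); 947 − 610 = 337
take 233 (≤ 337); 337 − 233 = 104
take 89 (≤ 104); 104 − 89 = 15
take 13 (≤ 15); 15 − 13 = 2
take 2 (≤ 2); 2 − 2 = 0
131689 = 121393 + 6765 + 2584 + 610 + 233 + 89 + 13 + 2, which has 8 terms.

8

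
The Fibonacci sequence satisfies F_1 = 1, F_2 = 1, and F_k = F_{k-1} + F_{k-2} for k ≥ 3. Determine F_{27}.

Iterating the recurrence up to F_{19} = 4181 and F_{18} = 2584:
F_{20} = F_{19} + F_{18} = 4181 + 2584 = 6765
F_{21} = F_{20} + F_{19} = 6765 + 4181 = 10946
F_{22} = F_{21} + F_{20} = 10946 + 6765 = 17711
F_{23} = F_{22} + F_{21} = 17711 + 10946 = 28657
F_{24} = F_{23} + F_{22} = 28657 + 17711 = 46368
F_{25} = F_{24} + F_{23} = 46368 + 28657 = 75025
F_{26} = F_{25} + F_{24} = 75025 + 46368 = 121393
F_{27} = F_{26} + F_{25} = 121393 + 75025 = 196418

196418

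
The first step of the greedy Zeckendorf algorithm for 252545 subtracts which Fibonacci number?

196418 ≤ 252545 < 317811, so the largest Fibonacci number not exceeding 252545 is 196418.

196418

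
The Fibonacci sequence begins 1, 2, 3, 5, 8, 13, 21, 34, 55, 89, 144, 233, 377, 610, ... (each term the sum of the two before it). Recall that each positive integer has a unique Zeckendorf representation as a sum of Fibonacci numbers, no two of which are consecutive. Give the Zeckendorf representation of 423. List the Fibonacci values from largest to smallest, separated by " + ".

Repeatedly subtract the largest Fibonacci number that fits:
take 377 (≤ 423); 423 − 377 = 46
take 34 (≤ 46); 46 − 34 = 12
take 8 (≤ 12); 12 − 8 = 4
take 3 (≤ 4); 4 − 3 = 1
take 1 (≤ 1); 1 − 1 = 0
So 423 = 377 + 34 + 8 + 3 + 1, with no two terms consecutive in the sequence.

377 + 34 + 8 + 3 + 1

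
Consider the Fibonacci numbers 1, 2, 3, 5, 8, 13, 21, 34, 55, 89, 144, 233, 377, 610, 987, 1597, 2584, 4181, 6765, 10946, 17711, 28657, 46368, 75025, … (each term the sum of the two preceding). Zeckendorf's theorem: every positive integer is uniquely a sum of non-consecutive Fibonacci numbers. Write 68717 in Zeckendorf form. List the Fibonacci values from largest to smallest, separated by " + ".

46368 + 17711 + 4181 + 377 + 55 + 21 + 3 + 1

subtract 46368 from 68717: 22349 remains
subtract 17711 from 22349: 4638 remains
subtract 4181 from 4638: 457 remains
subtract 377 from 457: 80 remains
subtract 55 from 80: 25 remains
subtract 21 from 25: 4 remains
subtract 3 from 4: 1 remains
subtract 1 from 1: 0 remains
So 68717 = 46368 + 17711 + 4181 + 377 + 55 + 21 + 3 + 1, with no two terms consecutive in the sequence.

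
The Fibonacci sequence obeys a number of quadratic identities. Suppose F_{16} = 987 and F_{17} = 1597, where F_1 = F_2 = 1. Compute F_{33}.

By F_{2k+1} = F_k² + F_{k+1}²: F_{33} = 987² + 1597² = 974169 + 2550409 = 3524578.

3524578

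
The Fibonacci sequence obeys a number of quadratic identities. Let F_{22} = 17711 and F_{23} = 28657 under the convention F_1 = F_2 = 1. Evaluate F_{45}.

By F_{2k+1} = F_k² + F_{k+1}²: F_{45} = 17711² + 28657² = 313679521 + 821223649 = 1134903170.

1134903170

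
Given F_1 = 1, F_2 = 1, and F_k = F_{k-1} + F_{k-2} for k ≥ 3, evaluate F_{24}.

46368

Iterating the recurrence up to F_{20} = 6765 and F_{19} = 4181:
F_{21} = F_{20} + F_{19} = 6765 + 4181 = 10946
F_{22} = F_{21} + F_{20} = 10946 + 6765 = 17711
F_{23} = F_{22} + F_{21} = 17711 + 10946 = 28657
F_{24} = F_{23} + F_{22} = 28657 + 17711 = 46368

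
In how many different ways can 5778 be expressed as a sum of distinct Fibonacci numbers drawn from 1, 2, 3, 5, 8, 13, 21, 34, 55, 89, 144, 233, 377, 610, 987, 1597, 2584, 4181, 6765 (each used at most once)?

15

Each representation comes from the Zeckendorf form by replacing some F_k with F_{k−1} + F_{k−2} where possible.
5778 = 4181+1597 = 4181+987+610 = 4181+987+377+233 = … (12 more), for 15 in all.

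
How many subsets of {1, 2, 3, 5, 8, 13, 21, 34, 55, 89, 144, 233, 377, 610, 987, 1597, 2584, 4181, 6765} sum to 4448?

40

4448 = 4181+233+34 = 4181+233+21+13 = 4181+144+89+34 = … (37 more), for 40 in all.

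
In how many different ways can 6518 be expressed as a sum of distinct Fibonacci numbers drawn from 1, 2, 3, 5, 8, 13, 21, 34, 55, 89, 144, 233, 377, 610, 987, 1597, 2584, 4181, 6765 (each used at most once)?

15

6518 = 4181+1597+610+89+34+5+2 = 4181+1597+610+89+21+13+5+2 = 4181+1597+377+233+89+34+5+2 = 4181+1597+610+55+34+21+13+5+2 = 4181+1597+377+233+89+21+13+5+2 = … (10 more), for 15 in all.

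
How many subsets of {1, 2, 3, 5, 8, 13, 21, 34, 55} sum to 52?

4

52 = 34+13+5 = 34+13+3+2 = 34+8+5+3+2 = … (1 more), for 4 in all.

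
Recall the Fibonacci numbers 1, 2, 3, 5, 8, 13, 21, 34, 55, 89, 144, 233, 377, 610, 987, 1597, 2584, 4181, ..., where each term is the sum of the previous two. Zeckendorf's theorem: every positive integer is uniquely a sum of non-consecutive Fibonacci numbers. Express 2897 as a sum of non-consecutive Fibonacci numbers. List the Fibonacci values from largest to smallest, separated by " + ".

Greedily peel off the largest Fibonacci term at each step:
2584 ≤ 2897 < 4181, so take 2584; remainder 313
233 ≤ 313 < 377, so take 233; remainder 80
55 ≤ 80 < 89, so take 55; remainder 25
21 ≤ 25 < 34, so take 21; remainder 4
3 ≤ 4 < 5, so take 3; remainder 1
1 ≤ 1 < 2, so take 1; remainder 0
So 2897 = 2584 + 233 + 55 + 21 + 3 + 1, with no two terms consecutive in the sequence.

2584 + 233 + 55 + 21 + 3 + 1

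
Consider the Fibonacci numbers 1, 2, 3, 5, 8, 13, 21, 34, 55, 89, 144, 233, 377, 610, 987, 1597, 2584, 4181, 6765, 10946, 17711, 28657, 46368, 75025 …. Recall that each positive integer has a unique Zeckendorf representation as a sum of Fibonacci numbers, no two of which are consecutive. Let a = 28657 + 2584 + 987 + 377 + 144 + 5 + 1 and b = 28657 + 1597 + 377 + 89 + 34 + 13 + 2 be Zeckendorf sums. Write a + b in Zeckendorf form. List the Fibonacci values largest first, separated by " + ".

The two numbers are 32755 and 30769, so their sum is 63524.
Greedily peel off the largest Fibonacci term at each step:
subtract 46368 from 63524: 17156 remains
subtract 10946 from 17156: 6210 remains
subtract 4181 from 6210: 2029 remains
subtract 1597 from 2029: 432 remains
subtract 377 from 432: 55 remains
subtract 55 from 55: 0 remains

46368 + 10946 + 4181 + 1597 + 377 + 55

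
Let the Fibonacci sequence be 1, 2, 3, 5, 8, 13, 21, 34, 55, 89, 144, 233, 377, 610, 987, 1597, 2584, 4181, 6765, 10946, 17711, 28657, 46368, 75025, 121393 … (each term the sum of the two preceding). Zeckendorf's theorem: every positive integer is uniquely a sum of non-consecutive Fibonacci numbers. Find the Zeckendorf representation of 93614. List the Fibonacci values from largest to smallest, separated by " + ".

subtract 75025 from 93614: 18589 remains
subtract 17711 from 18589: 878 remains
subtract 610 from 878: 268 remains
subtract 233 from 268: 35 remains
subtract 34 from 35: 1 remains
subtract 1 from 1: 0 remains
So 93614 = 75025 + 17711 + 610 + 233 + 34 + 1, with no two terms consecutive in the sequence.

75025 + 17711 + 610 + 233 + 34 + 1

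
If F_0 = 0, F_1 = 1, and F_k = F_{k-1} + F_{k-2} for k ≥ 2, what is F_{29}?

Iterating the recurrence up to F_{23} = 28657 and F_{22} = 17711:
F_{24} = F_{23} + F_{22} = 28657 + 17711 = 46368
F_{25} = F_{24} + F_{23} = 46368 + 28657 = 75025
F_{26} = F_{25} + F_{24} = 75025 + 46368 = 121393
F_{27} = F_{26} + F_{25} = 121393 + 75025 = 196418
F_{28} = F_{27} + F_{26} = 196418 + 121393 = 317811
F_{29} = F_{28} + F_{27} = 317811 + 196418 = 514229

514229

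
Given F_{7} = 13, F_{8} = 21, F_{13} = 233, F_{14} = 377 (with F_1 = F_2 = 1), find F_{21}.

10946

By the addition formula F_{m+n} = F_m F_{n+1} + F_{m−1} F_n with m=8, n=13: F_{21} = 21·377 + 13·233 = 7917 + 3029 = 10946.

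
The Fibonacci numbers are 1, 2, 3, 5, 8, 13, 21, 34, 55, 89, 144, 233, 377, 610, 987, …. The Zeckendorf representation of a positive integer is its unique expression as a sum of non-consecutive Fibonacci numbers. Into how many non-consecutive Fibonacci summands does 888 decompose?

take 610 (≤ 888); 888 − 610 = 278
take 233 (≤ 278); 278 − 233 = 45
take 34 (≤ 45); 45 − 34 = 11
take 8 (≤ 11); 11 − 8 = 3
take 3 (≤ 3); 3 − 3 = 0
888 = 610 + 233 + 34 + 8 + 3, which has 5 terms.

5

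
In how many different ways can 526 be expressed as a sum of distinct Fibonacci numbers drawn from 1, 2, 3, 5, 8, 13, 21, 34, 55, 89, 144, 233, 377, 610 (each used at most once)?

526 = 377+144+5 = 377+144+3+2 = 377+89+55+5 = … (11 more), for 14 in all.

14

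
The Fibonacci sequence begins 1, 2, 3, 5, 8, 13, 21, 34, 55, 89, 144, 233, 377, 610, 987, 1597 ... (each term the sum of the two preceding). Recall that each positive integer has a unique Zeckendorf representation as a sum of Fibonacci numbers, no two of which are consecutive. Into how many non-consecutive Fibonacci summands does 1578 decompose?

Greedy algorithm:
take 987 (≤ 1578); 1578 − 987 = 591
take 377 (≤ 591); 591 − 377 = 214
take 144 (≤ 214); 214 − 144 = 70
take 55 (≤ 70); 70 − 55 = 15
take 13 (≤ 15); 15 − 13 = 2
take 2 (≤ 2); 2 − 2 = 0
1578 = 987 + 377 + 144 + 55 + 13 + 2, which has 6 terms.

6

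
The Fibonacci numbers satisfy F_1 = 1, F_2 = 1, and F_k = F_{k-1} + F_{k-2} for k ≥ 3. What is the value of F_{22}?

Iterating the recurrence up to F_{17} = 1597 and F_{16} = 987:
F_{18} = F_{17} + F_{16} = 1597 + 987 = 2584
F_{19} = F_{18} + F_{17} = 2584 + 1597 = 4181
F_{20} = F_{19} + F_{18} = 4181 + 2584 = 6765
F_{21} = F_{20} + F_{19} = 6765 + 4181 = 10946
F_{22} = F_{21} + F_{20} = 10946 + 6765 = 17711

17711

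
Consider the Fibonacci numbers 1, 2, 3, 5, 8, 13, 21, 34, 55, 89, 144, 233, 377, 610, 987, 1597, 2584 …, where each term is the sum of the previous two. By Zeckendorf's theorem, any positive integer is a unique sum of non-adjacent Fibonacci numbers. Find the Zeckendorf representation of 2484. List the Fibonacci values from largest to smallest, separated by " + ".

largest Fibonacci ≤ 2484 is 1597; 2484 − 1597 = 887
largest Fibonacci ≤ 887 is 610; 887 − 610 = 277
largest Fibonacci ≤ 277 is 233; 277 − 233 = 44
largest Fibonacci ≤ 44 is 34; 44 − 34 = 10
largest Fibonacci ≤ 10 is 8; 10 − 8 = 2
largest Fibonacci ≤ 2 is 2; 2 − 2 = 0
So 2484 = 1597 + 610 + 233 + 34 + 8 + 2, with no two terms consecutive in the sequence.

1597 + 610 + 233 + 34 + 8 + 2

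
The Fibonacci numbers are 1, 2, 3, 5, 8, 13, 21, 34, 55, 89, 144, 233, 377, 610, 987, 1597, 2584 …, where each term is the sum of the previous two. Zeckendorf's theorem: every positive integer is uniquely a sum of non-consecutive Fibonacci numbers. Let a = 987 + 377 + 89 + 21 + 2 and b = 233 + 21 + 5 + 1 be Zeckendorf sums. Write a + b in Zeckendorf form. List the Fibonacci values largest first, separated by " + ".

1597 + 89 + 34 + 13 + 3

The two numbers are 1476 and 260, so their sum is 1736.
Greedy algorithm:
largest Fibonacci ≤ 1736 is 1597; 1736 − 1597 = 139
largest Fibonacci ≤ 139 is 89; 139 − 89 = 50
largest Fibonacci ≤ 50 is 34; 50 − 34 = 16
largest Fibonacci ≤ 16 is 13; 16 − 13 = 3
largest Fibonacci ≤ 3 is 3; 3 − 3 = 0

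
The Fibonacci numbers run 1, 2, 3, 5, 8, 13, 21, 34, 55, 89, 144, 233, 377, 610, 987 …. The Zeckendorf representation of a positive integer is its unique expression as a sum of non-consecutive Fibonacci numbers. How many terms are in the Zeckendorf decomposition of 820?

largest Fibonacci ≤ 820 is 610; 820 − 610 = 210
largest Fibonacci ≤ 210 is 144; 210 − 144 = 66
largest Fibonacci ≤ 66 is 55; 66 − 55 = 11
largest Fibonacci ≤ 11 is 8; 11 − 8 = 3
largest Fibonacci ≤ 3 is 3; 3 − 3 = 0
820 = 610 + 144 + 55 + 8 + 3, which has 5 terms.

5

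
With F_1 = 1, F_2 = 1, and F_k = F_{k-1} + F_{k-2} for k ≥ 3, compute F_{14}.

Iterating the recurrence up to F_{6} = 8 and F_{5} = 5:
F_{7} = F_{6} + F_{5} = 8 + 5 = 13
F_{8} = F_{7} + F_{6} = 13 + 8 = 21
F_{9} = F_{8} + F_{7} = 21 + 13 = 34
F_{10} = F_{9} + F_{8} = 34 + 21 = 55
F_{11} = F_{10} + F_{9} = 55 + 34 = 89
F_{12} = F_{11} + F_{10} = 89 + 55 = 144
F_{13} = F_{12} + F_{11} = 144 + 89 = 233
F_{14} = F_{13} + F_{12} = 233 + 144 = 377

377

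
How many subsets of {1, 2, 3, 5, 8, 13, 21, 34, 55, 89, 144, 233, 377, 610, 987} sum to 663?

Each representation comes from the Zeckendorf form by replacing some F_k with F_{k−1} + F_{k−2} where possible.
663 = 610+34+13+5+1 = 610+34+13+3+2+1 = 377+233+34+13+5+1 = 610+34+8+5+3+2+1 = 377+233+34+13+3+2+1 = … (8 more), for 13 in all.

13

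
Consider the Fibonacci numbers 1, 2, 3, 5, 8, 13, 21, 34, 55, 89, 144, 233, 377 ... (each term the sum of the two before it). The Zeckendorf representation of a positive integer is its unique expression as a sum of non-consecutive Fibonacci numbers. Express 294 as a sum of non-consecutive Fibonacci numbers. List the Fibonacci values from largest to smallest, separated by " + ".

take 233 (≤ 294); 294 − 233 = 61
take 55 (≤ 61); 61 − 55 = 6
take 5 (≤ 6); 6 − 5 = 1
take 1 (≤ 1); 1 − 1 = 0
So 294 = 233 + 55 + 5 + 1, with no two terms consecutive in the sequence.

233 + 55 + 5 + 1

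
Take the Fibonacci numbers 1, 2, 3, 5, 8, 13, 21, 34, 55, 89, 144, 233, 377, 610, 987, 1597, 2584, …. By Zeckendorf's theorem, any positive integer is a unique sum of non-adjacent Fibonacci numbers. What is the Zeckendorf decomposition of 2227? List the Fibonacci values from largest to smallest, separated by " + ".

1597 + 610 + 13 + 5 + 2

subtract 1597 from 2227: 630 remains
subtract 610 from 630: 20 remains
subtract 13 from 20: 7 remains
subtract 5 from 7: 2 remains
subtract 2 from 2: 0 remains
So 2227 = 1597 + 610 + 13 + 5 + 2, with no two terms consecutive in the sequence.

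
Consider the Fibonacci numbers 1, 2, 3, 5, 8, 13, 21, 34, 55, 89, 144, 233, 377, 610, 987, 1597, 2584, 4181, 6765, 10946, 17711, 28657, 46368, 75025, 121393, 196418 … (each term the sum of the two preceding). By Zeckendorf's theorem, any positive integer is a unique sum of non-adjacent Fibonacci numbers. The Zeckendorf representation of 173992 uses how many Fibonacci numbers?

Repeatedly subtract the largest Fibonacci number that fits:
largest Fibonacci ≤ 173992 is 121393; 173992 − 121393 = 52599
largest Fibonacci ≤ 52599 is 46368; 52599 − 46368 = 6231
largest Fibonacci ≤ 6231 is 4181; 6231 − 4181 = 2050
largest Fibonacci ≤ 2050 is 1597; 2050 − 1597 = 453
largest Fibonacci ≤ 453 is 377; 453 − 377 = 76
largest Fibonacci ≤ 76 is 55; 76 − 55 = 21
largest Fibonacci ≤ 21 is 21; 21 − 21 = 0
173992 = 121393 + 46368 + 4181 + 1597 + 377 + 55 + 21, which has 7 terms.

7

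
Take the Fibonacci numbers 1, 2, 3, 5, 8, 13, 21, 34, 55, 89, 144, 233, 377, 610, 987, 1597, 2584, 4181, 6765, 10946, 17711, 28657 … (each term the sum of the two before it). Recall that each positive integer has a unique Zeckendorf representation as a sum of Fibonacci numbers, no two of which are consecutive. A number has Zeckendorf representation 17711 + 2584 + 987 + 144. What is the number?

17711 + 2584 + 987 + 144 = 21426.

21426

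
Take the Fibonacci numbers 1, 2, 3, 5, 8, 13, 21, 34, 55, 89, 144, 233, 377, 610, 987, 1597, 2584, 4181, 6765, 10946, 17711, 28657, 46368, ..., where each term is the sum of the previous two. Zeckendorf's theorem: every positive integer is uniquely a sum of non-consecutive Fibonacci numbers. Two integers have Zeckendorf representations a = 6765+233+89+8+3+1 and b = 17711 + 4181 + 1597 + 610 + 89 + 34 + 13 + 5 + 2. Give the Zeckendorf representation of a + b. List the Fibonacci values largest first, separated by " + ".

The two numbers are 7099 and 24242, so their sum is 31341.
Greedy algorithm:
largest Fibonacci ≤ 31341 is 28657; 31341 − 28657 = 2684
largest Fibonacci ≤ 2684 is 2584; 2684 − 2584 = 100
largest Fibonacci ≤ 100 is 89; 100 − 89 = 11
largest Fibonacci ≤ 11 is 8; 11 − 8 = 3
largest Fibonacci ≤ 3 is 3; 3 − 3 = 0

28657 + 2584 + 89 + 8 + 3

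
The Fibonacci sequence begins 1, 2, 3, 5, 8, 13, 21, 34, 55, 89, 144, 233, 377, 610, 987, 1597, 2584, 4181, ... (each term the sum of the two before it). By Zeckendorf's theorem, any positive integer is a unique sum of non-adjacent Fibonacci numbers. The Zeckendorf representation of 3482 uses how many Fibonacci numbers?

3482: greatest Fibonacci not exceeding it is 2584, leaving 898
898: greatest Fibonacci not exceeding it is 610, leaving 288
288: greatest Fibonacci not exceeding it is 233, leaving 55
55: greatest Fibonacci not exceeding it is 55, leaving 0
3482 = 2584 + 610 + 233 + 55, which has 4 terms.

4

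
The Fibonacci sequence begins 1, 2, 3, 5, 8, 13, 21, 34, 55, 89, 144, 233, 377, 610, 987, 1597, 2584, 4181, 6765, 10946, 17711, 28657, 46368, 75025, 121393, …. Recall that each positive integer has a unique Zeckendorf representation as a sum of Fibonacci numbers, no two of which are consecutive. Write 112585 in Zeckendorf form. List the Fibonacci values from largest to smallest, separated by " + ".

75025 + 28657 + 6765 + 1597 + 377 + 144 + 13 + 5 + 2

largest Fibonacci ≤ 112585 is 75025; 112585 − 75025 = 37560
largest Fibonacci ≤ 37560 is 28657; 37560 − 28657 = 8903
largest Fibonacci ≤ 8903 is 6765; 8903 − 6765 = 2138
largest Fibonacci ≤ 2138 is 1597; 2138 − 1597 = 541
largest Fibonacci ≤ 541 is 377; 541 − 377 = 164
largest Fibonacci ≤ 164 is 144; 164 − 144 = 20
largest Fibonacci ≤ 20 is 13; 20 − 13 = 7
largest Fibonacci ≤ 7 is 5; 7 − 5 = 2
largest Fibonacci ≤ 2 is 2; 2 − 2 = 0
So 112585 = 75025 + 28657 + 6765 + 1597 + 377 + 144 + 13 + 5 + 2, with no two terms consecutive in the sequence.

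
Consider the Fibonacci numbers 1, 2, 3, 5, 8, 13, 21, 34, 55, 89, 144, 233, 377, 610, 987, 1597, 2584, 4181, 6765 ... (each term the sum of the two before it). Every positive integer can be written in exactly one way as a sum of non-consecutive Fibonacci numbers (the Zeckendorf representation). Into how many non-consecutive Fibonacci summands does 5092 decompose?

5

Greedily peel off the largest Fibonacci term at each step:
4181 ≤ 5092 < 6765, so take 4181; remainder 911
610 ≤ 911 < 987, so take 610; remainder 301
233 ≤ 301 < 377, so take 233; remainder 68
55 ≤ 68 < 89, so take 55; remainder 13
13 ≤ 13 < 21, so take 13; remainder 0
5092 = 4181 + 610 + 233 + 55 + 13, which has 5 terms.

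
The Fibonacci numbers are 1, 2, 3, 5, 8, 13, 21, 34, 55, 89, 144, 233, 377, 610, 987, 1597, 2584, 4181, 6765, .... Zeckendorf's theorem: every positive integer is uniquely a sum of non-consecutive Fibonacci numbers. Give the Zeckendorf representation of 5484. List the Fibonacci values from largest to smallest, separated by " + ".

4181 + 987 + 233 + 55 + 21 + 5 + 2

take 4181 (≤ 5484); 5484 − 4181 = 1303
take 987 (≤ 1303); 1303 − 987 = 316
take 233 (≤ 316); 316 − 233 = 83
take 55 (≤ 83); 83 − 55 = 28
take 21 (≤ 28); 28 − 21 = 7
take 5 (≤ 7); 7 − 5 = 2
take 2 (≤ 2); 2 − 2 = 0
So 5484 = 4181 + 987 + 233 + 55 + 21 + 5 + 2, with no two terms consecutive in the sequence.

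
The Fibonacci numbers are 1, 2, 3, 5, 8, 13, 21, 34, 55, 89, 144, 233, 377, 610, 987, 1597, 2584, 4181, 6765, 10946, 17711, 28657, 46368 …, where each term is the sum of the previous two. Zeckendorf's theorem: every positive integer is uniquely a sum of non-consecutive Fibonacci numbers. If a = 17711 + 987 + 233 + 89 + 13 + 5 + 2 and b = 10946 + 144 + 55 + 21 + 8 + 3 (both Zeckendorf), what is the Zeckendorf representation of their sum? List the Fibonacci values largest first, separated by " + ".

The two numbers are 19040 and 11177, so their sum is 30217.
Repeatedly subtract the largest Fibonacci number that fits:
28657 ≤ 30217 < 46368, so take 28657; remainder 1560
987 ≤ 1560 < 1597, so take 987; remainder 573
377 ≤ 573 < 610, so take 377; remainder 196
144 ≤ 196 < 233, so take 144; remainder 52
34 ≤ 52 < 55, so take 34; remainder 18
13 ≤ 18 < 21, so take 13; remainder 5
5 ≤ 5 < 8, so take 5; remainder 0

28657 + 987 + 377 + 144 + 34 + 13 + 5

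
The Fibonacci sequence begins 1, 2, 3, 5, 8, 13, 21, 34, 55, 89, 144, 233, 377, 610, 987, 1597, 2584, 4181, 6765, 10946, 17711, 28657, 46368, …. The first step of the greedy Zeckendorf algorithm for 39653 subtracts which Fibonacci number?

28657 ≤ 39653 < 46368, so the largest Fibonacci number not exceeding 39653 is 28657.

28657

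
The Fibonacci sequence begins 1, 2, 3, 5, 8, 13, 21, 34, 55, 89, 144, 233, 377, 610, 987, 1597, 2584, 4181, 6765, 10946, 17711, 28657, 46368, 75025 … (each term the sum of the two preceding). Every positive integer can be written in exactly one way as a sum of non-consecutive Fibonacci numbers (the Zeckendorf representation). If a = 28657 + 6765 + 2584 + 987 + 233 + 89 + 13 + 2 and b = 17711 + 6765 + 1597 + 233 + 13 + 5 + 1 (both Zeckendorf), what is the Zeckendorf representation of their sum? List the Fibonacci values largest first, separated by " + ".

The two numbers are 39330 and 26325, so their sum is 65655.
subtract 46368 from 65655: 19287 remains
subtract 17711 from 19287: 1576 remains
subtract 987 from 1576: 589 remains
subtract 377 from 589: 212 remains
subtract 144 from 212: 68 remains
subtract 55 from 68: 13 remains
subtract 13 from 13: 0 remains

46368 + 17711 + 987 + 377 + 144 + 55 + 13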